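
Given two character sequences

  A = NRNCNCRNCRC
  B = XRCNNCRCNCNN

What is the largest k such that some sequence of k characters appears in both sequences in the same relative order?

7

Match R [2,2], N [3,4], N [5,5], C [6,6], R [7,7], N [8,9], C [9,10] — 7 characters in the same relative order in both. dp[11][12] = 7 confirms this is the maximum.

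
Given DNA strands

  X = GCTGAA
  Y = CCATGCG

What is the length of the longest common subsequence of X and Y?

Let dp[i][j] be the LCS length of the first i bases of X and the first j bases of Y. dp[i][j] = dp[i-1][j-1]+1 when the i-th and j-th bases match, else max(dp[i-1][j], dp[i][j-1]).
    ·  C  C  A  T  G  C  G
 ·  0  0  0  0  0  0  0  0
 G  0  0  0  0  0  1  1  1
 C  0  1  1  1  1  1  2  2
 T  0  1  1  1  2  2  2  2
 G  0  1  1  1  2  3  3  3
 A  0  1  1  2  2  3  3  3
 A  0  1  1  2  2  3  3  3
dp[6][7] = 3. One LCS (by backtracking along matches): GCG.

3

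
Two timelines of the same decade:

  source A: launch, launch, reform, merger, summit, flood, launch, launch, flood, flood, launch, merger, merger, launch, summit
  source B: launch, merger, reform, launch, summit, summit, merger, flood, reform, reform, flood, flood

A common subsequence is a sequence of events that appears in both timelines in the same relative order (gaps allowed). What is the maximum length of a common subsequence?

6

One common subsequence of length 6: launch (source A #1, source B #1), launch (source A #2, source B #4), merger (source A #4, source B #7), flood (source A #6, source B #8), flood (source A #9, source B #11), flood (source A #10, source B #12). Since dp[15][12] = 6, nothing longer is possible.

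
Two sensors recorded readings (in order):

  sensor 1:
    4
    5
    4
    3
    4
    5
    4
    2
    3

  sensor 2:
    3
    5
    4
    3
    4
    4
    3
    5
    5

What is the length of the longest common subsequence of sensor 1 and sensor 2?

Let dp[i][j] be the LCS length of the first i values of sensor 1 and the first j values of sensor 2. dp[i][j] = dp[i-1][j-1]+1 when the i-th and j-th values match, else max(dp[i-1][j], dp[i][j-1]).
    ·  3  5  4  3  4  4  3  5  5
 ·  0  0  0  0  0  0  0  0  0  0
 4  0  0  0  1  1  1  1  1  1  1
 5  0  0  1  1  1  1  1  1  2  2
 4  0  0  1  2  2  2  2  2  2  2
 3  0  1  1  2  3  3  3  3  3  3
 4  0  1  1  2  3  4  4  4  4  4
 5  0  1  2  2  3  4  4  4  5  5
 4  0  1  2  3  3  4  5  5  5  5
 2  0  1  2  3  3  4  5  5  5  5
 3  0  1  2  3  4  4  5  6  6  6
dp[9][9] = 6. One LCS (by backtracking along matches): 5, 4, 3, 4, 4, 3.

6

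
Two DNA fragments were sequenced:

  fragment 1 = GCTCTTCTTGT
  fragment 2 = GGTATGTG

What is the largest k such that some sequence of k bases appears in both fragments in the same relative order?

5

Let dp[i][j] be the LCS length of the first i bases of fragment 1 and the first j bases of fragment 2. dp[i][j] = dp[i-1][j-1]+1 when the i-th and j-th bases match, else max(dp[i-1][j], dp[i][j-1]).
    ·  G  G  T  A  T  G  T  G
 ·  0  0  0  0  0  0  0  0  0
 G  0  1  1  1  1  1  1  1  1
 C  0  1  1  1  1  1  1  1  1
 T  0  1  1  2  2  2  2  2  2
 C  0  1  1  2  2  2  2  2  2
 T  0  1  1  2  2  3  3  3  3
 T  0  1  1  2  2  3  3  4  4
 C  0  1  1  2  2  3  3  4  4
 T  0  1  1  2  2  3  3  4  4
 T  0  1  1  2  2  3  3  4  4
 G  0  1  2  2  2  3  4  4  5
 T  0  1  2  3  3  3  4  5  5
dp[11][8] = 5. One LCS (by backtracking along matches): GTTTG.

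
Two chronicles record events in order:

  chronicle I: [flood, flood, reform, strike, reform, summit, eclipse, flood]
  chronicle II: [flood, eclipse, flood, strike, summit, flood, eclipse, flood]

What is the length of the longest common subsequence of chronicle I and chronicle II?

6

Taking flood at chronicle I[1]=chronicle II[1], flood at chronicle I[2]=chronicle II[3], strike at chronicle I[4]=chronicle II[4], summit at chronicle I[6]=chronicle II[5], eclipse at chronicle I[7]=chronicle II[7], flood at chronicle I[8]=chronicle II[8] gives a common subsequence of length 6. The LCS DP gives dp[8][8] = 6, so this is optimal.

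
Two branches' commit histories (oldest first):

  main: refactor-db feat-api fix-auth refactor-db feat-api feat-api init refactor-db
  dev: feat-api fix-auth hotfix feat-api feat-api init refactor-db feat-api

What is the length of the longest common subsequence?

6

Match feat-api (main #2, dev #1), fix-auth (main #3, dev #2), feat-api (main #5, dev #4), feat-api (main #6, dev #5), init (main #7, dev #6), refactor-db (main #8, dev #7) — 6 commits in the same relative order in both. The LCS DP gives dp[8][8] = 6, so this is optimal.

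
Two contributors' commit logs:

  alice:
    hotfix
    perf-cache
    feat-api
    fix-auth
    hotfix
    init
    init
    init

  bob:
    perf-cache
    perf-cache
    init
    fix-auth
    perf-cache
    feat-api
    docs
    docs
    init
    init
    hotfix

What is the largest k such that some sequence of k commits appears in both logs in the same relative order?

One common subsequence of length 4: perf-cache [2,5], then feat-api [3,6], then init [6,9], then init [7,10]. The LCS DP gives dp[8][11] = 4, so this is optimal.

4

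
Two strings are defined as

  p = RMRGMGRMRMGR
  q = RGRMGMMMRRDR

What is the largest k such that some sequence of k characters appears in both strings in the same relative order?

Let dp[i][j] be the LCS length of the first i characters of p and the first j characters of q. dp[i][j] = dp[i-1][j-1]+1 when the i-th and j-th characters match, else max(dp[i-1][j], dp[i][j-1]).
    ·  R  G  R  M  G  M  M  M  R  R  D  R
 ·  0  0  0  0  0  0  0  0  0  0  0  0  0
 R  0  1  1  1  1  1  1  1  1  1  1  1  1
 M  0  1  1  1  2  2  2  2  2  2  2  2  2
 R  0  1  1  2  2  2  2  2  2  3  3  3  3
 G  0  1  2  2  2  3  3  3  3  3  3  3  3
 M  0  1  2  2  3  3  4  4  4  4  4  4  4
 G  0  1  2  2  3  4  4  4  4  4  4  4  4
 R  0  1  2  3  3  4  4  4  4  5  5  5  5
 M  0  1  2  3  4  4  5  5  5  5  5  5  5
 R  0  1  2  3  4  4  5  5  5  6  6  6  6
 M  0  1  2  3  4  4  5  6  6  6  6  6  6
 G  0  1  2  3  4  5  5  6  6  6  6  6  6
 R  0  1  2  3  4  5  5  6  6  7  7  7  7
dp[12][12] = 7. One LCS (by backtracking along matches): RMGMRRR.

7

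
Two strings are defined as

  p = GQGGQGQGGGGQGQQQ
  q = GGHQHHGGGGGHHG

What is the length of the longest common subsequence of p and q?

9

Pick G at p[1]=q[1]; then G at p[3]=q[2]; then Q at p[5]=q[4]; then G at p[6]=q[7]; then G at p[8]=q[8]; then G at p[9]=q[9]; then G at p[10]=q[10]; then G at p[11]=q[11]; then G at p[13]=q[14]; all 9 characters appear in both, in order. The LCS DP gives dp[16][14] = 9, so this is optimal.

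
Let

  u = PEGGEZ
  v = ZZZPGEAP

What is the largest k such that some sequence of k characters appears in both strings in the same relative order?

Let dp[i][j] be the LCS length of the first i characters of u and the first j characters of v. dp[i][j] = dp[i-1][j-1]+1 when the i-th and j-th characters match, else max(dp[i-1][j], dp[i][j-1]).
    ·  Z  Z  Z  P  G  E  A  P
 ·  0  0  0  0  0  0  0  0  0
 P  0  0  0  0  1  1  1  1  1
 E  0  0  0  0  1  1  2  2  2
 G  0  0  0  0  1  2  2  2  2
 G  0  0  0  0  1  2  2  2  2
 E  0  0  0  0  1  2  3  3  3
 Z  0  1  1  1  1  2  3  3  3
dp[6][8] = 3. One LCS (by backtracking along matches): PGE.

3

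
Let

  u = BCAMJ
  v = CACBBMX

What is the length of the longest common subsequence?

3

Match C (u #2, v #1), A (u #3, v #2), M (u #4, v #6) — 3 characters in the same relative order in both, and the DP table's final entry dp[5][7] is also 3, so no common subsequence is longer.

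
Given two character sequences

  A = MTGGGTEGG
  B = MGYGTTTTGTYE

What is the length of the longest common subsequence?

6

Taking M (A #1, B #1) → G (A #3, B #2) → G (A #4, B #4) → G (A #5, B #9) → T (A #6, B #10) → E (A #7, B #12) gives a common subsequence of length 6, and the DP table's final entry dp[9][12] is also 6, so no common subsequence is longer.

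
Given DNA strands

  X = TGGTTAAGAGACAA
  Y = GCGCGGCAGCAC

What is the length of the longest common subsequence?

7

Taking G at X[2]=Y[3] → G at X[3]=Y[5] → G at X[8]=Y[6] → A at X[9]=Y[8] → G at X[10]=Y[9] → A at X[11]=Y[11] → C at X[12]=Y[12] gives a common subsequence of length 7. Since dp[14][12] = 7, nothing longer is possible.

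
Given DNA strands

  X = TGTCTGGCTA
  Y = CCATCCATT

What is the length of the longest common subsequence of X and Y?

4

One common subsequence of length 4: T (X #1, Y #4); then C (X #4, Y #6); then T (X #5, Y #8); then T (X #9, Y #9). Since dp[10][9] = 4, nothing longer is possible.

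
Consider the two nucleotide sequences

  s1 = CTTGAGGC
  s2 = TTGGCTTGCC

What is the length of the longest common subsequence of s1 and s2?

6

One common subsequence of length 6: T [2,1], then T [3,2], then G [4,3], then G [6,4], then G [7,8], then C [8,10]. dp[8][10] = 6 confirms this is the maximum.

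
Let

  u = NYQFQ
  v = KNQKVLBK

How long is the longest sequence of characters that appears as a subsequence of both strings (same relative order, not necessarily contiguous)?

2

Taking N at u[1]=v[2], then Q at u[3]=v[3] gives a common subsequence of length 2. Since dp[5][8] = 2, nothing longer is possible.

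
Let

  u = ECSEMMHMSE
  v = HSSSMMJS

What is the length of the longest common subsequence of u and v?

Match S (u #3, v #4), M (u #5, v #5), M (u #6, v #6), S (u #9, v #8) — 4 characters in the same relative order in both, and the DP table's final entry dp[10][8] is also 4, so no common subsequence is longer.

4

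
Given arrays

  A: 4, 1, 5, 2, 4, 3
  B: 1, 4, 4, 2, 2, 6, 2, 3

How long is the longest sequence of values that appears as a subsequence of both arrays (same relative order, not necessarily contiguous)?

Let dp[i][j] be the LCS length of the first i values of A and the first j values of B. dp[i][j] = dp[i-1][j-1]+1 when the i-th and j-th values match, else max(dp[i-1][j], dp[i][j-1]).
    ·  1  4  4  2  2  6  2  3
 ·  0  0  0  0  0  0  0  0  0
 4  0  0  1  1  1  1  1  1  1
 1  0  1  1  1  1  1  1  1  1
 5  0  1  1  1  1  1  1  1  1
 2  0  1  1  1  2  2  2  2  2
 4  0  1  2  2  2  2  2  2  2
 3  0  1  2  2  2  2  2  2  3
dp[6][8] = 3. One LCS (by backtracking along matches): 4, 2, 3.

3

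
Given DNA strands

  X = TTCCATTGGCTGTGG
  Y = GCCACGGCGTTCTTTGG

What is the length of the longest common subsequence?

Pick C at X[3]=Y[2], then C at X[4]=Y[3], then A at X[5]=Y[4], then T at X[6]=Y[10], then T at X[7]=Y[11], then C at X[10]=Y[12], then T at X[11]=Y[14], then T at X[13]=Y[15], then G at X[14]=Y[16], then G at X[15]=Y[17]; all 10 bases appear in both, in order, and the DP table's final entry dp[15][17] is also 10, so no common subsequence is longer.

10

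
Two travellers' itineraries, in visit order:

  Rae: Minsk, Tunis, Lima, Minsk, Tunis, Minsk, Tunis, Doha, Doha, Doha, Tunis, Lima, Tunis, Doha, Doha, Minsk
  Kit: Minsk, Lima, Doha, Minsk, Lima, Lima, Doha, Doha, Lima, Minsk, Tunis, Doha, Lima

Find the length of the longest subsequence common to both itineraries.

Taking Minsk [1,1]; then Lima [3,2]; then Minsk [4,4]; then Doha [9,7]; then Doha [10,8]; then Lima [12,9]; then Tunis [13,11]; then Doha [14,12] gives a common subsequence of length 8. The LCS DP gives dp[16][13] = 8, so this is optimal.

8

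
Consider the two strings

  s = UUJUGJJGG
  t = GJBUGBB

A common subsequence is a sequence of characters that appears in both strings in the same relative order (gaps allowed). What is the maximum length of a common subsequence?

Taking J [3,2], then U [4,4], then G [5,5] gives a common subsequence of length 3, and the DP table's final entry dp[9][7] is also 3, so no common subsequence is longer.

3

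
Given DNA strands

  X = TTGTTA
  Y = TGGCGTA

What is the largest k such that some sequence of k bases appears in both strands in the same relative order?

4

Taking T (X #1, Y #1); then G (X #3, Y #5); then T (X #5, Y #6); then A (X #6, Y #7) gives a common subsequence of length 4, and the DP table's final entry dp[6][7] is also 4, so no common subsequence is longer.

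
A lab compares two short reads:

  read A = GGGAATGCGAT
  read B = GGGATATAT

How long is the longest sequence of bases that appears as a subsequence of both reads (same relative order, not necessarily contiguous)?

One common subsequence of length 8: G [1,1]; then G [2,2]; then G [3,3]; then A [4,4]; then A [5,6]; then T [6,7]; then A [10,8]; then T [11,9]. The LCS DP gives dp[11][9] = 8, so this is optimal.

8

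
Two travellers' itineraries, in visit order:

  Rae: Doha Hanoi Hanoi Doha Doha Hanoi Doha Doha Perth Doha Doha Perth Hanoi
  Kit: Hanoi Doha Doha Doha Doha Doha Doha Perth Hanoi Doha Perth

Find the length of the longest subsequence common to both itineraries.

Pick Hanoi (Rae #3, Kit #1) → Doha (Rae #4, Kit #2) → Doha (Rae #5, Kit #3) → Doha (Rae #7, Kit #4) → Doha (Rae #8, Kit #5) → Doha (Rae #10, Kit #6) → Doha (Rae #11, Kit #7) → Perth (Rae #12, Kit #8) → Hanoi (Rae #13, Kit #9); all 9 stops appear in both, in order. dp[13][11] = 9 confirms this is the maximum.

9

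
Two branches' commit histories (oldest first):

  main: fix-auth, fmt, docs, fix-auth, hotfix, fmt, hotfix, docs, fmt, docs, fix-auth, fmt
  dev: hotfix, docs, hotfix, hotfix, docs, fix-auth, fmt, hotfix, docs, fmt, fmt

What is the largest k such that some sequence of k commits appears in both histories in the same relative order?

7

Pick docs at main[3]=dev[5], fix-auth at main[4]=dev[6], fmt at main[6]=dev[7], hotfix at main[7]=dev[8], docs at main[8]=dev[9], fmt at main[9]=dev[10], fmt at main[12]=dev[11]; all 7 commits appear in both, in order. Since dp[12][11] = 7, nothing longer is possible.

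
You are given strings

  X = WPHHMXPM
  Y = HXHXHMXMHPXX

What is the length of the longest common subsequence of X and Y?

5

Let dp[i][j] be the LCS length of the first i characters of X and the first j characters of Y. dp[i][j] = dp[i-1][j-1]+1 when the i-th and j-th characters match, else max(dp[i-1][j], dp[i][j-1]).
    ·  H  X  H  X  H  M  X  M  H  P  X  X
 ·  0  0  0  0  0  0  0  0  0  0  0  0  0
 W  0  0  0  0  0  0  0  0  0  0  0  0  0
 P  0  0  0  0  0  0  0  0  0  0  1  1  1
 H  0  1  1  1  1  1  1  1  1  1  1  1  1
 H  0  1  1  2  2  2  2  2  2  2  2  2  2
 M  0  1  1  2  2  2  3  3  3  3  3  3  3
 X  0  1  2  2  3  3  3  4  4  4  4  4  4
 P  0  1  2  2  3  3  3  4  4  4  5  5  5
 M  0  1  2  2  3  3  4  4  5  5  5  5  5
dp[8][12] = 5. One LCS (by backtracking along matches): HHMXP.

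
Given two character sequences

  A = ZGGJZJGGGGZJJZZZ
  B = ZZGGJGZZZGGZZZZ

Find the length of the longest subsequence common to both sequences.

11

One common subsequence of length 11: Z (A #1, B #2) → G (A #2, B #3) → G (A #3, B #4) → J (A #4, B #5) → Z (A #5, B #9) → G (A #9, B #10) → G (A #10, B #11) → Z (A #11, B #12) → Z (A #14, B #13) → Z (A #15, B #14) → Z (A #16, B #15). dp[16][15] = 11 confirms this is the maximum.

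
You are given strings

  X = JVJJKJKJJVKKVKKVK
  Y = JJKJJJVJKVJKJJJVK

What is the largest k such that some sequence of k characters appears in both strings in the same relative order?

Match J [3,1], J [4,2], K [5,3], J [6,4], J [8,5], J [9,6], V [10,7], K [12,9], V [13,10], K [14,12], V [16,16], K [17,17] — 12 characters in the same relative order in both. The LCS DP gives dp[17][17] = 12, so this is optimal.

12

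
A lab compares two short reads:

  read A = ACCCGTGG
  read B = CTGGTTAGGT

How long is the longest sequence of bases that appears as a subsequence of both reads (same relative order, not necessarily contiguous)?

5

Let dp[i][j] be the LCS length of the first i bases of read A and the first j bases of read B. dp[i][j] = dp[i-1][j-1]+1 when the i-th and j-th bases match, else max(dp[i-1][j], dp[i][j-1]).
    ·  C  T  G  G  T  T  A  G  G  T
 ·  0  0  0  0  0  0  0  0  0  0  0
 A  0  0  0  0  0  0  0  1  1  1  1
 C  0  1  1  1  1  1  1  1  1  1  1
 C  0  1  1  1  1  1  1  1  1  1  1
 C  0  1  1  1  1  1  1  1  1  1  1
 G  0  1  1  2  2  2  2  2  2  2  2
 T  0  1  2  2  2  3  3  3  3  3  3
 G  0  1  2  3  3  3  3  3  4  4  4
 G  0  1  2  3  4  4  4  4  4  5  5
dp[8][10] = 5. One LCS (by backtracking along matches): CGTGG.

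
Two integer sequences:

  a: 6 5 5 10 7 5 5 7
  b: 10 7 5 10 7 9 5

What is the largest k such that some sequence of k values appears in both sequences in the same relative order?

One common subsequence of length 4: 5 at a[3]=b[3], 10 at a[4]=b[4], 7 at a[5]=b[5], 5 at a[7]=b[7]. The LCS DP gives dp[8][7] = 4, so this is optimal.

4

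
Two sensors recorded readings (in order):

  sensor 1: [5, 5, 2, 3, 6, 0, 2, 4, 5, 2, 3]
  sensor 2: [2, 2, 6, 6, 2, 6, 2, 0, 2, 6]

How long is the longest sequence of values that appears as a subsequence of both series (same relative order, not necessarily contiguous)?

4

Let dp[i][j] be the LCS length of the first i values of sensor 1 and the first j values of sensor 2. dp[i][j] = dp[i-1][j-1]+1 when the i-th and j-th values match, else max(dp[i-1][j], dp[i][j-1]).
    ·  2  2  6  6  2  6  2  0  2  6
 ·  0  0  0  0  0  0  0  0  0  0  0
 5  0  0  0  0  0  0  0  0  0  0  0
 5  0  0  0  0  0  0  0  0  0  0  0
 2  0  1  1  1  1  1  1  1  1  1  1
 3  0  1  1  1  1  1  1  1  1  1  1
 6  0  1  1  2  2  2  2  2  2  2  2
 0  0  1  1  2  2  2  2  2  3  3  3
 2  0  1  2  2  2  3  3  3  3  4  4
 4  0  1  2  2  2  3  3  3  3  4  4
 5  0  1  2  2  2  3  3  3  3  4  4
 2  0  1  2  2  2  3  3  4  4  4  4
 3  0  1  2  2  2  3  3  4  4  4  4
dp[11][10] = 4. One LCS (by backtracking along matches): 2, 6, 0, 2.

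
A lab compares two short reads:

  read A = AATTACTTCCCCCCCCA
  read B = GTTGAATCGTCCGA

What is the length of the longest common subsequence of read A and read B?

One common subsequence of length 8: A [1,5], A [2,6], T [4,7], C [6,8], T [8,10], C [9,11], C [10,12], A [17,14], and the DP table's final entry dp[17][14] is also 8, so no common subsequence is longer.

8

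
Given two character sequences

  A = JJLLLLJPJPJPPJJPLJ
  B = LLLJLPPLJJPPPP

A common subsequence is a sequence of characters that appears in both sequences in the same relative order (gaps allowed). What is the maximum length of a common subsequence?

Match L (A #3, B #2) → L (A #4, B #3) → L (A #5, B #5) → L (A #6, B #8) → J (A #7, B #9) → J (A #9, B #10) → P (A #10, B #11) → P (A #12, B #12) → P (A #13, B #13) → P (A #16, B #14) — 10 characters in the same relative order in both. Since dp[18][14] = 10, nothing longer is possible.

10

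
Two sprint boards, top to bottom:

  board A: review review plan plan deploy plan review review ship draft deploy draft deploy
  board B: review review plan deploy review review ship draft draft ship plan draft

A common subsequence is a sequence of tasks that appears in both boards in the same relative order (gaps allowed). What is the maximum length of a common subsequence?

Taking review at board A[1]=board B[1], then review at board A[2]=board B[2], then plan at board A[4]=board B[3], then deploy at board A[5]=board B[4], then review at board A[7]=board B[5], then review at board A[8]=board B[6], then ship at board A[9]=board B[7], then draft at board A[10]=board B[9], then draft at board A[12]=board B[12] gives a common subsequence of length 9. Since dp[13][12] = 9, nothing longer is possible.

9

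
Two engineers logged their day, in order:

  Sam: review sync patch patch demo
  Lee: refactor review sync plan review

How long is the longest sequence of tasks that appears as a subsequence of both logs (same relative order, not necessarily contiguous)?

Pick review [1,2], then sync [2,3]; all 2 tasks appear in both, in order. The LCS DP gives dp[5][5] = 2, so this is optimal.

2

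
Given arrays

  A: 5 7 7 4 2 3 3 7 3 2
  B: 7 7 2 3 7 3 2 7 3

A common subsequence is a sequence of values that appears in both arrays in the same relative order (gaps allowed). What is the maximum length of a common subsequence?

7

Pick 7 (A #2, B #1); then 7 (A #3, B #2); then 2 (A #5, B #3); then 3 (A #6, B #4); then 3 (A #7, B #6); then 7 (A #8, B #8); then 3 (A #9, B #9); all 7 values appear in both, in order. dp[10][9] = 7 confirms this is the maximum.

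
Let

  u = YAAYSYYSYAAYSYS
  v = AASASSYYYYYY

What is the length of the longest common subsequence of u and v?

8

One common subsequence of length 8: A [2,2]; then A [3,4]; then Y [4,7]; then Y [6,8]; then Y [7,9]; then Y [9,10]; then Y [12,11]; then Y [14,12], and the DP table's final entry dp[15][12] is also 8, so no common subsequence is longer.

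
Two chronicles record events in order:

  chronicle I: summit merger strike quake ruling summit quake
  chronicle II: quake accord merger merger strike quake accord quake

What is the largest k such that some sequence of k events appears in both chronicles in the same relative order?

Pick merger (chronicle I #2, chronicle II #4), strike (chronicle I #3, chronicle II #5), quake (chronicle I #4, chronicle II #6), quake (chronicle I #7, chronicle II #8); all 4 events appear in both, in order, and the DP table's final entry dp[7][8] is also 4, so no common subsequence is longer.

4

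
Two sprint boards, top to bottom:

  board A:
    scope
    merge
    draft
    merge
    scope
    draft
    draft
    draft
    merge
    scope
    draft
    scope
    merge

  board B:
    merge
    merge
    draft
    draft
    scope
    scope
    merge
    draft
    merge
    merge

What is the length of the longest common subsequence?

Pick merge at board A[2]=board B[1]; then merge at board A[4]=board B[2]; then draft at board A[6]=board B[3]; then draft at board A[7]=board B[4]; then draft at board A[8]=board B[8]; then merge at board A[9]=board B[9]; then merge at board A[13]=board B[10]; all 7 tasks appear in both, in order. Since dp[13][10] = 7, nothing longer is possible.

7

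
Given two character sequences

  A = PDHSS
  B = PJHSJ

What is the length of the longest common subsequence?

3

Let dp[i][j] be the LCS length of the first i characters of A and the first j characters of B. dp[i][j] = dp[i-1][j-1]+1 when the i-th and j-th characters match, else max(dp[i-1][j], dp[i][j-1]).
    ·  P  J  H  S  J
 ·  0  0  0  0  0  0
 P  0  1  1  1  1  1
 D  0  1  1  1  1  1
 H  0  1  1  2  2  2
 S  0  1  1  2  3  3
 S  0  1  1  2  3  3
dp[5][5] = 3. One LCS (by backtracking along matches): PHS.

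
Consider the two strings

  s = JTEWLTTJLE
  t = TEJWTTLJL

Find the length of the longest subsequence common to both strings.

Pick T (s #2, t #1), then E (s #3, t #2), then W (s #4, t #4), then T (s #6, t #5), then T (s #7, t #6), then J (s #8, t #8), then L (s #9, t #9); all 7 characters appear in both, in order. Since dp[10][9] = 7, nothing longer is possible.

7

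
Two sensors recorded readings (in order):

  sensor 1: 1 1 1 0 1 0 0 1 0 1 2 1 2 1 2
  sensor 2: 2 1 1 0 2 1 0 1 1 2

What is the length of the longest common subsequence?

Let dp[i][j] be the LCS length of the first i values of sensor 1 and the first j values of sensor 2. dp[i][j] = dp[i-1][j-1]+1 when the i-th and j-th values match, else max(dp[i-1][j], dp[i][j-1]).
    ·  2  1  1  0  2  1  0  1  1  2
 ·  0  0  0  0  0  0  0  0  0  0  0
 1  0  0  1  1  1  1  1  1  1  1  1
 1  0  0  1  2  2  2  2  2  2  2  2
 1  0  0  1  2  2  2  3  3  3  3  3
 0  0  0  1  2  3  3  3  4  4  4  4
 1  0  0  1  2  3  3  4  4  5  5  5
 0  0  0  1  2  3  3  4  5  5  5  5
 0  0  0  1  2  3  3  4  5  5  5  5
 1  0  0  1  2  3  3  4  5  6  6  6
 0  0  0  1  2  3  3  4  5  6  6  6
 1  0  0  1  2  3  3  4  5  6  7  7
 2  0  1  1  2  3  4  4  5  6  7  8
 1  0  1  2  2  3  4  5  5  6  7  8
 2  0  1  2  2  3  4  5  5  6  7  8
 1  0  1  2  3  3  4  5  5  6  7  8
 2  0  1  2  3  3  4  5  5  6  7  8
dp[15][10] = 8. One LCS (by backtracking along matches): 1, 1, 0, 1, 0, 1, 1, 2.

8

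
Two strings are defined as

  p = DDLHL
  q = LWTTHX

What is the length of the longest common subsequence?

2

Match L at p[3]=q[1], then H at p[4]=q[5] — 2 characters in the same relative order in both. The LCS DP gives dp[5][6] = 2, so this is optimal.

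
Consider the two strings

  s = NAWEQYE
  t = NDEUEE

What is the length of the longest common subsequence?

3

One common subsequence of length 3: N [1,1]; then E [4,5]; then E [7,6]. dp[7][6] = 3 confirms this is the maximum.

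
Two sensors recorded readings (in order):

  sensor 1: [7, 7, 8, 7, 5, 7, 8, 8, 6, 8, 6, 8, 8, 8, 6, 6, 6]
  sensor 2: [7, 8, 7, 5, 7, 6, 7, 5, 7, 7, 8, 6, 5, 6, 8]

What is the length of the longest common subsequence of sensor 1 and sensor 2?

9

Match 7 (sensor 1 #1, sensor 2 #3), then 7 (sensor 1 #2, sensor 2 #5), then 7 (sensor 1 #4, sensor 2 #7), then 5 (sensor 1 #5, sensor 2 #8), then 7 (sensor 1 #6, sensor 2 #10), then 8 (sensor 1 #8, sensor 2 #11), then 6 (sensor 1 #9, sensor 2 #12), then 6 (sensor 1 #11, sensor 2 #14), then 8 (sensor 1 #14, sensor 2 #15) — 9 values in the same relative order in both, and the DP table's final entry dp[17][15] is also 9, so no common subsequence is longer.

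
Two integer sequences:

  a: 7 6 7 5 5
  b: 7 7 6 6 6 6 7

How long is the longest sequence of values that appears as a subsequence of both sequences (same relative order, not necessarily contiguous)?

3

Let dp[i][j] be the LCS length of the first i values of a and the first j values of b. dp[i][j] = dp[i-1][j-1]+1 when the i-th and j-th values match, else max(dp[i-1][j], dp[i][j-1]).
    ·  7  7  6  6  6  6  7
 ·  0  0  0  0  0  0  0  0
 7  0  1  1  1  1  1  1  1
 6  0  1  1  2  2  2  2  2
 7  0  1  2  2  2  2  2  3
 5  0  1  2  2  2  2  2  3
 5  0  1  2  2  2  2  2  3
dp[5][7] = 3. One LCS (by backtracking along matches): 7, 6, 7.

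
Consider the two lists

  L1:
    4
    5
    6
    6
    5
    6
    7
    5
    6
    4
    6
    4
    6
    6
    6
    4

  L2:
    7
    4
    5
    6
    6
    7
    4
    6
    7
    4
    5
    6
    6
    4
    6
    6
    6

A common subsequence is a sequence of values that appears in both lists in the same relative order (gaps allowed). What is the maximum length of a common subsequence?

One common subsequence of length 13: 4 (L1 #1, L2 #2) → 5 (L1 #2, L2 #3) → 6 (L1 #3, L2 #4) → 6 (L1 #4, L2 #5) → 6 (L1 #6, L2 #8) → 7 (L1 #7, L2 #9) → 5 (L1 #8, L2 #11) → 6 (L1 #9, L2 #12) → 6 (L1 #11, L2 #13) → 4 (L1 #12, L2 #14) → 6 (L1 #13, L2 #15) → 6 (L1 #14, L2 #16) → 6 (L1 #15, L2 #17). dp[16][17] = 13 confirms this is the maximum.

13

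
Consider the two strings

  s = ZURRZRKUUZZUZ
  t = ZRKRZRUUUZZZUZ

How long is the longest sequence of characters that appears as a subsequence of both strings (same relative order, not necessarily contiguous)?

One common subsequence of length 11: Z (s #1, t #1), then R (s #3, t #2), then R (s #4, t #4), then Z (s #5, t #5), then R (s #6, t #6), then U (s #8, t #8), then U (s #9, t #9), then Z (s #10, t #11), then Z (s #11, t #12), then U (s #12, t #13), then Z (s #13, t #14), and the DP table's final entry dp[13][14] is also 11, so no common subsequence is longer.

11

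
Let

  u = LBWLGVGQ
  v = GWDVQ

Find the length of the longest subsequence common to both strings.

3

One common subsequence of length 3: W at u[3]=v[2] → V at u[6]=v[4] → Q at u[8]=v[5]. The LCS DP gives dp[8][5] = 3, so this is optimal.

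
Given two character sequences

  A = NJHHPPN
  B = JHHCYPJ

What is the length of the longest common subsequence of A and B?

Pick J at A[2]=B[1], then H at A[3]=B[2], then H at A[4]=B[3], then P at A[5]=B[6]; all 4 characters appear in both, in order. Since dp[7][7] = 4, nothing longer is possible.

4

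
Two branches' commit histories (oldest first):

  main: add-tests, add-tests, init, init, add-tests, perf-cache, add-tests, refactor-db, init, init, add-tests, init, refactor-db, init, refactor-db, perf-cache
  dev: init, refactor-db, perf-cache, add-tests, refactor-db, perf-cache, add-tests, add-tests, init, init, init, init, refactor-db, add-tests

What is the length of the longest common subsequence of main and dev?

9

Pick init (main #3, dev #1), then add-tests (main #5, dev #4), then perf-cache (main #6, dev #6), then add-tests (main #7, dev #8), then init (main #9, dev #9), then init (main #10, dev #10), then init (main #12, dev #11), then init (main #14, dev #12), then refactor-db (main #15, dev #13); all 9 commits appear in both, in order. dp[16][14] = 9 confirms this is the maximum.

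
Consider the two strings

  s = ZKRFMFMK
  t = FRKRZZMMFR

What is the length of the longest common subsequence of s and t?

Let dp[i][j] be the LCS length of the first i characters of s and the first j characters of t. dp[i][j] = dp[i-1][j-1]+1 when the i-th and j-th characters match, else max(dp[i-1][j], dp[i][j-1]).
    ·  F  R  K  R  Z  Z  M  M  F  R
 ·  0  0  0  0  0  0  0  0  0  0  0
 Z  0  0  0  0  0  1  1  1  1  1  1
 K  0  0  0  1  1  1  1  1  1  1  1
 R  0  0  1  1  2  2  2  2  2  2  2
 F  0  1  1  1  2  2  2  2  2  3  3
 M  0  1  1  1  2  2  2  3  3  3  3
 F  0  1  1  1  2  2  2  3  3  4  4
 M  0  1  1  1  2  2  2  3  4  4  4
 K  0  1  1  2  2  2  2  3  4  4  4
dp[8][10] = 4. One LCS (by backtracking along matches): KRMF.

4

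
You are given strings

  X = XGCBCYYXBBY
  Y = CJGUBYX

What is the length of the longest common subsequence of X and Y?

Pick G [2,3], then B [4,5], then Y [7,6], then X [8,7]; all 4 characters appear in both, in order. Since dp[11][7] = 4, nothing longer is possible.

4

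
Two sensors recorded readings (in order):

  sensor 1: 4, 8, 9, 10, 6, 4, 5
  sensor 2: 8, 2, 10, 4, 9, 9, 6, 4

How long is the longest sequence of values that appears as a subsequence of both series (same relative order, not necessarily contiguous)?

4

One common subsequence of length 4: 4 [1,4]; then 9 [3,6]; then 6 [5,7]; then 4 [6,8]. The LCS DP gives dp[7][8] = 4, so this is optimal.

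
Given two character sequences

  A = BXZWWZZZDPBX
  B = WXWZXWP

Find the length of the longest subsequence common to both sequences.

Let dp[i][j] be the LCS length of the first i characters of A and the first j characters of B. dp[i][j] = dp[i-1][j-1]+1 when the i-th and j-th characters match, else max(dp[i-1][j], dp[i][j-1]).
    ·  W  X  W  Z  X  W  P
 ·  0  0  0  0  0  0  0  0
 B  0  0  0  0  0  0  0  0
 X  0  0  1  1  1  1  1  1
 Z  0  0  1  1  2  2  2  2
 W  0  1  1  2  2  2  3  3
 W  0  1  1  2  2  2  3  3
 Z  0  1  1  2  3  3  3  3
 Z  0  1  1  2  3  3  3  3
 Z  0  1  1  2  3  3  3  3
 D  0  1  1  2  3  3  3  3
 P  0  1  1  2  3  3  3  4
 B  0  1  1  2  3  3  3  4
 X  0  1  2  2  3  4  4  4
dp[12][7] = 4. One LCS (by backtracking along matches): XZWP.

4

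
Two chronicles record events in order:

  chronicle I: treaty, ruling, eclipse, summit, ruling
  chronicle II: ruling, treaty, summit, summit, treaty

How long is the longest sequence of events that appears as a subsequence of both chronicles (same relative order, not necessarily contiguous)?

2

Match treaty [1,2], summit [4,4] — 2 events in the same relative order in both. Since dp[5][5] = 2, nothing longer is possible.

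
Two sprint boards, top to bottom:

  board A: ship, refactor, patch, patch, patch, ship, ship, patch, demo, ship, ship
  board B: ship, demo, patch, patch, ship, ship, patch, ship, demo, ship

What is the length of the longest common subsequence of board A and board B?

8

Taking ship at board A[1]=board B[1] → patch at board A[4]=board B[3] → patch at board A[5]=board B[4] → ship at board A[6]=board B[5] → ship at board A[7]=board B[6] → patch at board A[8]=board B[7] → demo at board A[9]=board B[9] → ship at board A[11]=board B[10] gives a common subsequence of length 8. dp[11][10] = 8 confirms this is the maximum.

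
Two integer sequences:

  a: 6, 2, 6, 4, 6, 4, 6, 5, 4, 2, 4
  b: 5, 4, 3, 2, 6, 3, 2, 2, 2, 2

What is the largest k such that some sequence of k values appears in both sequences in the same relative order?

3

Pick 6 at a[1]=b[5]; then 2 at a[2]=b[9]; then 2 at a[10]=b[10]; all 3 values appear in both, in order. The LCS DP gives dp[11][10] = 3, so this is optimal.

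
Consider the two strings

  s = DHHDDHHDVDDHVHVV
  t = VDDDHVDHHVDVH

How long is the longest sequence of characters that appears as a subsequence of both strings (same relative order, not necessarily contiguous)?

Pick D (s #1, t #2), then D (s #4, t #3), then D (s #5, t #4), then H (s #7, t #5), then V (s #9, t #6), then D (s #11, t #7), then H (s #12, t #8), then H (s #14, t #9), then V (s #15, t #10), then V (s #16, t #12); all 10 characters appear in both, in order. Since dp[16][13] = 10, nothing longer is possible.

10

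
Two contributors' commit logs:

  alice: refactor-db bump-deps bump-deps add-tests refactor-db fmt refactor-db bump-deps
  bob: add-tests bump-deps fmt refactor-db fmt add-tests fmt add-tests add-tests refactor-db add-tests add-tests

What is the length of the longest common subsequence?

One common subsequence of length 4: refactor-db (alice #1, bob #4), then add-tests (alice #4, bob #6), then fmt (alice #6, bob #7), then refactor-db (alice #7, bob #10). The LCS DP gives dp[8][12] = 4, so this is optimal.

4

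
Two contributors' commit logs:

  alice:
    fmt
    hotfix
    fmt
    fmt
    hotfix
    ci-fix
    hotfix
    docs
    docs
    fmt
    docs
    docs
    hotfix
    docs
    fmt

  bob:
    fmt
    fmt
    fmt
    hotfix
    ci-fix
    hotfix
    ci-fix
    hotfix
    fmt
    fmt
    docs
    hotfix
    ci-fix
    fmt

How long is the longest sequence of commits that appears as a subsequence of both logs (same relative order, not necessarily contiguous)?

One common subsequence of length 10: fmt at alice[1]=bob[1] → fmt at alice[3]=bob[2] → fmt at alice[4]=bob[3] → hotfix at alice[5]=bob[6] → ci-fix at alice[6]=bob[7] → hotfix at alice[7]=bob[8] → fmt at alice[10]=bob[10] → docs at alice[12]=bob[11] → hotfix at alice[13]=bob[12] → fmt at alice[15]=bob[14], and the DP table's final entry dp[15][14] is also 10, so no common subsequence is longer.

10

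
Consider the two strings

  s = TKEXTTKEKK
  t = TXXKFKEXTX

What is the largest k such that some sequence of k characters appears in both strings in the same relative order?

5

One common subsequence of length 5: T (s #1, t #1), K (s #2, t #6), E (s #3, t #7), X (s #4, t #8), T (s #5, t #9). Since dp[10][10] = 5, nothing longer is possible.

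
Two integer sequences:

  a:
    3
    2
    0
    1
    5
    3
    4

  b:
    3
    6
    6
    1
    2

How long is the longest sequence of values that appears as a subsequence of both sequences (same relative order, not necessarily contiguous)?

2

One common subsequence of length 2: 3 (a #1, b #1), 2 (a #2, b #5). The LCS DP gives dp[7][5] = 2, so this is optimal.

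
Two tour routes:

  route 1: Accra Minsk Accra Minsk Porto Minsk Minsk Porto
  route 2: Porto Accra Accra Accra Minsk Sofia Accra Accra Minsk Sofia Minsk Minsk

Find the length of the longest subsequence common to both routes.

6

Taking Accra [1,4], then Minsk [2,5], then Accra [3,8], then Minsk [4,9], then Minsk [6,11], then Minsk [7,12] gives a common subsequence of length 6, and the DP table's final entry dp[8][12] is also 6, so no common subsequence is longer.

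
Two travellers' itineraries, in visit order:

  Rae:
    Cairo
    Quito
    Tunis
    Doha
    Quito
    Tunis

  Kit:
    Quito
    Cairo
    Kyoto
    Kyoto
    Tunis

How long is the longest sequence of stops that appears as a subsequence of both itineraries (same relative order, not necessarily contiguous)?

2

Pick Cairo at Rae[1]=Kit[2] → Tunis at Rae[6]=Kit[5]; all 2 stops appear in both, in order, and the DP table's final entry dp[6][5] is also 2, so no common subsequence is longer.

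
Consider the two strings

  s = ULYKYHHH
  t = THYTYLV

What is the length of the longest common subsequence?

Let dp[i][j] be the LCS length of the first i characters of s and the first j characters of t. dp[i][j] = dp[i-1][j-1]+1 when the i-th and j-th characters match, else max(dp[i-1][j], dp[i][j-1]).
    ·  T  H  Y  T  Y  L  V
 ·  0  0  0  0  0  0  0  0
 U  0  0  0  0  0  0  0  0
 L  0  0  0  0  0  0  1  1
 Y  0  0  0  1  1  1  1  1
 K  0  0  0  1  1  1  1  1
 Y  0  0  0  1  1  2  2  2
 H  0  0  1  1  1  2  2  2
 H  0  0  1  1  1  2  2  2
 H  0  0  1  1  1  2  2  2
dp[8][7] = 2. One LCS (by backtracking along matches): YY.

2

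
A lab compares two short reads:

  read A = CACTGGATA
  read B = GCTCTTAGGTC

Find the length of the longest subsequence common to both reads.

Let dp[i][j] be the LCS length of the first i bases of read A and the first j bases of read B. dp[i][j] = dp[i-1][j-1]+1 when the i-th and j-th bases match, else max(dp[i-1][j], dp[i][j-1]).
    ·  G  C  T  C  T  T  A  G  G  T  C
 ·  0  0  0  0  0  0  0  0  0  0  0  0
 C  0  0  1  1  1  1  1  1  1  1  1  1
 A  0  0  1  1  1  1  1  2  2  2  2  2
 C  0  0  1  1  2  2  2  2  2  2  2  3
 T  0  0  1  2  2  3  3  3  3  3  3  3
 G  0  1  1  2  2  3  3  3  4  4  4  4
 G  0  1  1  2  2  3  3  3  4  5  5  5
 A  0  1  1  2  2  3  3  4  4  5  5  5
 T  0  1  1  2  2  3  4  4  4  5  6  6
 A  0  1  1  2  2  3  4  5  5  5  6  6
dp[9][11] = 6. One LCS (by backtracking along matches): CCTGGT.

6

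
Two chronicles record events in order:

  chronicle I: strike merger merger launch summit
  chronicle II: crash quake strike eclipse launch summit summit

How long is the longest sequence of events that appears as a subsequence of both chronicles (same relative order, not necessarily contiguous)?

Match strike (chronicle I #1, chronicle II #3), launch (chronicle I #4, chronicle II #5), summit (chronicle I #5, chronicle II #7) — 3 events in the same relative order in both, and the DP table's final entry dp[5][7] is also 3, so no common subsequence is longer.

3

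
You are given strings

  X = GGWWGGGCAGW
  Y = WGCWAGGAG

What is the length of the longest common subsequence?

Let dp[i][j] be the LCS length of the first i characters of X and the first j characters of Y. dp[i][j] = dp[i-1][j-1]+1 when the i-th and j-th characters match, else max(dp[i-1][j], dp[i][j-1]).
    ·  W  G  C  W  A  G  G  A  G
 ·  0  0  0  0  0  0  0  0  0  0
 G  0  0  1  1  1  1  1  1  1  1
 G  0  0  1  1  1  1  2  2  2  2
 W  0  1  1  1  2  2  2  2  2  2
 W  0  1  1  1  2  2  2  2  2  2
 G  0  1  2  2  2  2  3  3  3  3
 G  0  1  2  2  2  2  3  4  4  4
 G  0  1  2  2  2  2  3  4  4  5
 C  0  1  2  3  3  3  3  4  4  5
 A  0  1  2  3  3  4  4  4  5  5
 G  0  1  2  3  3  4  5  5  5  6
 W  0  1  2  3  4  4  5  5  5  6
dp[11][9] = 6. One LCS (by backtracking along matches): GWGGAG.

6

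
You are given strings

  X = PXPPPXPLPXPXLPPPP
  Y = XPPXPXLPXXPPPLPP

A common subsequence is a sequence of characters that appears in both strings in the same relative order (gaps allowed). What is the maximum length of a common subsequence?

13

One common subsequence of length 13: X at X[2]=Y[1], P at X[3]=Y[2], P at X[4]=Y[3], P at X[5]=Y[5], X at X[6]=Y[6], L at X[8]=Y[7], P at X[9]=Y[8], X at X[10]=Y[10], P at X[11]=Y[11], P at X[14]=Y[12], P at X[15]=Y[13], P at X[16]=Y[15], P at X[17]=Y[16], and the DP table's final entry dp[17][16] is also 13, so no common subsequence is longer.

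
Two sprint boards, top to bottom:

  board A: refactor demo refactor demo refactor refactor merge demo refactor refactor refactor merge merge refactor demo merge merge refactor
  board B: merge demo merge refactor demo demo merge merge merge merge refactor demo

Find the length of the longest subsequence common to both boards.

Match demo at board A[2]=board B[2], then refactor at board A[3]=board B[4], then demo at board A[4]=board B[5], then demo at board A[8]=board B[6], then merge at board A[12]=board B[7], then merge at board A[13]=board B[8], then merge at board A[16]=board B[9], then merge at board A[17]=board B[10], then refactor at board A[18]=board B[11] — 9 tasks in the same relative order in both. Since dp[18][12] = 9, nothing longer is possible.

9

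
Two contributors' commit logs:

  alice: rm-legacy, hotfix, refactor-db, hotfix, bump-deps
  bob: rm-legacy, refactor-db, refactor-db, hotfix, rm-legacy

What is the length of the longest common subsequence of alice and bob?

Pick rm-legacy [1,1], refactor-db [3,3], hotfix [4,4]; all 3 commits appear in both, in order, and the DP table's final entry dp[5][5] is also 3, so no common subsequence is longer.

3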